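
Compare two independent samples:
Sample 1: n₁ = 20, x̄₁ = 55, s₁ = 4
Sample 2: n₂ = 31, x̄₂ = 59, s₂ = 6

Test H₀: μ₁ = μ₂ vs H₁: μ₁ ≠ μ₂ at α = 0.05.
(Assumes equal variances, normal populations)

Answer: t = -2.6242, reject H₀

Derivation:
Pooled variance: s²_p = [19×4² + 30×6²]/(49) = 28.2449
s_p = 5.3146
SE = s_p×√(1/n₁ + 1/n₂) = 5.3146×√(1/20 + 1/31) = 1.5243
t = (x̄₁ - x̄₂)/SE = (55 - 59)/1.5243 = -2.6242
df = 49, t-critical = ±2.010
Decision: reject H₀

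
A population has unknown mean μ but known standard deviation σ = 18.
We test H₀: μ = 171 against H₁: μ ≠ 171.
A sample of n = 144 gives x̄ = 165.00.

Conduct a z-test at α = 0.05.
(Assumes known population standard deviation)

Standard error: SE = σ/√n = 18/√144 = 1.5000
z-statistic: z = (x̄ - μ₀)/SE = (165.00 - 171)/1.5000 = -4.0000
Critical value: ±1.960
p-value = 0.0001
Decision: reject H₀

Answer: z = -4.0000, reject H₀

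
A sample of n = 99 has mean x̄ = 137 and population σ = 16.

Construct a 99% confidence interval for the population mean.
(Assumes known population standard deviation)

Confidence level: 99%, α = 0.01
z_0.005 = 2.576
SE = σ/√n = 16/√99 = 1.6081
Margin of error = 2.576 × 1.6081 = 4.1425
CI: x̄ ± margin = 137 ± 4.1425
CI: (132.8575, 141.1425)

Answer: (132.8575, 141.1425)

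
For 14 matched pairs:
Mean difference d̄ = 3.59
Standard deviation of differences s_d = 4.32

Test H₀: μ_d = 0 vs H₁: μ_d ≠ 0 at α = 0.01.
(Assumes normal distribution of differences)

Answer: t = 3.1093, reject H₀

Derivation:
df = n - 1 = 13
SE = s_d/√n = 4.32/√14 = 1.1546
t = d̄/SE = 3.59/1.1546 = 3.1093
Critical value: t_{0.005,13} = ±3.012
p-value ≈ 0.0083
Decision: reject H₀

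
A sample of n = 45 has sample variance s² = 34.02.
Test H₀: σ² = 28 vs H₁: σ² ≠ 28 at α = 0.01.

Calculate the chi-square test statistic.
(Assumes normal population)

df = n - 1 = 44
χ² = (n-1)s²/σ₀² = 44×34.02/28 = 53.4600
Critical values: χ²_{0.995,44} = 23.584, χ²_{0.005,44} = 71.893
Rejection region: χ² < 23.584 or χ² > 71.893
Decision: fail to reject H₀

Answer: χ² = 53.4600, fail to reject H₀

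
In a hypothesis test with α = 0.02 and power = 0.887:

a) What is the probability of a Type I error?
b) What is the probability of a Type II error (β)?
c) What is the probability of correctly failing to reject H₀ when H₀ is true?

Answer: a) 0.02, b) 0.113, c) 0.98

Derivation:
a) Type I error probability = α = 0.02
b) Power = P(reject H₀ | H₁ true) = 1 - β = 0.887, so Type II error probability = β = 1 - Power = 0.113
c) P(fail to reject H₀ | H₀ true) = 1 - α = 0.98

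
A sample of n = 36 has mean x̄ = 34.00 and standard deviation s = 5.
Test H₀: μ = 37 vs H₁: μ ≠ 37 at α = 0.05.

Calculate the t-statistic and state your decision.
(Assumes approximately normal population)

Answer: t = -3.6001, reject H₀

Derivation:
df = n - 1 = 35
SE = s/√n = 5/√36 = 0.8333
t = (x̄ - μ₀)/SE = (34.00 - 37)/0.8333 = -3.6001
Critical value: t_{0.025,35} = ±2.030
p-value ≈ 0.0010
Decision: reject H₀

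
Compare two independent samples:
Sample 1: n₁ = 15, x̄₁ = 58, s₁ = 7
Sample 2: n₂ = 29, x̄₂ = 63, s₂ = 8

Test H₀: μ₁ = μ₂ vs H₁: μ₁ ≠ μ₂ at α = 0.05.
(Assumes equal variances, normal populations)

Pooled variance: s²_p = [14×7² + 28×8²]/(42) = 59.0000
s_p = 7.6811
SE = s_p×√(1/n₁ + 1/n₂) = 7.6811×√(1/15 + 1/29) = 2.4429
t = (x̄₁ - x̄₂)/SE = (58 - 63)/2.4429 = -2.0467
df = 42, t-critical = ±2.018
Decision: reject H₀

Answer: t = -2.0467, reject H₀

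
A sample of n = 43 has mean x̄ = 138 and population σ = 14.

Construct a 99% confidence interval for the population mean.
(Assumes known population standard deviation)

Confidence level: 99%, α = 0.01
z_0.005 = 2.576
SE = σ/√n = 14/√43 = 2.1350
Margin of error = 2.576 × 2.1350 = 5.4998
CI: x̄ ± margin = 138 ± 5.4998
CI: (132.5002, 143.4998)

Answer: (132.5002, 143.4998)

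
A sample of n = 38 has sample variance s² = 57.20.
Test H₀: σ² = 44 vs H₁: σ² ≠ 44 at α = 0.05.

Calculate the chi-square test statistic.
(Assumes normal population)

df = n - 1 = 37
χ² = (n-1)s²/σ₀² = 37×57.20/44 = 48.1000
Critical values: χ²_{0.975,37} = 22.106, χ²_{0.025,37} = 55.668
Rejection region: χ² < 22.106 or χ² > 55.668
Decision: fail to reject H₀

Answer: χ² = 48.1000, fail to reject H₀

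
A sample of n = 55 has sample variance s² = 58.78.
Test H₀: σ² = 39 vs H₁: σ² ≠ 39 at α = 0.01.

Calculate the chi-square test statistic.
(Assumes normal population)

df = n - 1 = 54
χ² = (n-1)s²/σ₀² = 54×58.78/39 = 81.3877
Critical values: χ²_{0.995,54} = 30.981, χ²_{0.005,54} = 84.502
Rejection region: χ² < 30.981 or χ² > 84.502
Decision: fail to reject H₀

Answer: χ² = 81.3877, fail to reject H₀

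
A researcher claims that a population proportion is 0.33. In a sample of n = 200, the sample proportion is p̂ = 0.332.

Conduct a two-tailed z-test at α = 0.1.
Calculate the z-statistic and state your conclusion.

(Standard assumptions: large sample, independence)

H₀: p = 0.33, H₁: p ≠ 0.33
Standard error: SE = √(p₀(1-p₀)/n) = √(0.33×0.67/200) = 0.033249
z-statistic: z = (p̂ - p₀)/SE = (0.332 - 0.33)/0.033249 = 0.0602
Critical value: z_0.05 = ±1.645
p-value = 0.9520
Decision: fail to reject H₀ at α = 0.1

Answer: z = 0.0602, fail to reject H₀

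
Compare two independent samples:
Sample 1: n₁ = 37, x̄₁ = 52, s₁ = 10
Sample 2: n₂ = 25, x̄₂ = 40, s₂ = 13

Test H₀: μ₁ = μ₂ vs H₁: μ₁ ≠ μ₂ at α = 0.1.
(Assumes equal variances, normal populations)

Answer: t = 4.1033, reject H₀

Derivation:
Pooled variance: s²_p = [36×10² + 24×13²]/(60) = 127.6000
s_p = 11.2960
SE = s_p×√(1/n₁ + 1/n₂) = 11.2960×√(1/37 + 1/25) = 2.9245
t = (x̄₁ - x̄₂)/SE = (52 - 40)/2.9245 = 4.1033
df = 60, t-critical = ±1.671
Decision: reject H₀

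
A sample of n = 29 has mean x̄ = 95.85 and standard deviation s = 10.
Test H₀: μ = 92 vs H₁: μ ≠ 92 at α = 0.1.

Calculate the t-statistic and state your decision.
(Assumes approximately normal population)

df = n - 1 = 28
SE = s/√n = 10/√29 = 1.8570
t = (x̄ - μ₀)/SE = (95.85 - 92)/1.8570 = 2.0732
Critical value: t_{0.05,28} = ±1.701
p-value ≈ 0.0475
Decision: reject H₀

Answer: t = 2.0732, reject H₀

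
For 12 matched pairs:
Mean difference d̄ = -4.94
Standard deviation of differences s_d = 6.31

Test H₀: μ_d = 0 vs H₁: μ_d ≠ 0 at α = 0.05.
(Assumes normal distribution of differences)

df = n - 1 = 11
SE = s_d/√n = 6.31/√12 = 1.8215
t = d̄/SE = -4.94/1.8215 = -2.7121
Critical value: t_{0.025,11} = ±2.201
p-value ≈ 0.0202
Decision: reject H₀

Answer: t = -2.7121, reject H₀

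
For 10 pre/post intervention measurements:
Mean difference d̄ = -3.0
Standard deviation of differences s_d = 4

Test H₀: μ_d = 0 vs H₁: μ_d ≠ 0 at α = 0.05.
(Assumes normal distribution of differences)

Answer: t = -2.3717, reject H₀

Derivation:
df = n - 1 = 9
SE = s_d/√n = 4/√10 = 1.2649
t = d̄/SE = -3.0/1.2649 = -2.3717
Critical value: t_{0.025,9} = ±2.262
p-value ≈ 0.0418
Decision: reject H₀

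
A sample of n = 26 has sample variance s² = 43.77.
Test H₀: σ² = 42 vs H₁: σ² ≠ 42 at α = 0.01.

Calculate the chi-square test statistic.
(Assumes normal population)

Answer: χ² = 26.0536, fail to reject H₀

Derivation:
df = n - 1 = 25
χ² = (n-1)s²/σ₀² = 25×43.77/42 = 26.0536
Critical values: χ²_{0.995,25} = 10.520, χ²_{0.005,25} = 46.928
Rejection region: χ² < 10.520 or χ² > 46.928
Decision: fail to reject H₀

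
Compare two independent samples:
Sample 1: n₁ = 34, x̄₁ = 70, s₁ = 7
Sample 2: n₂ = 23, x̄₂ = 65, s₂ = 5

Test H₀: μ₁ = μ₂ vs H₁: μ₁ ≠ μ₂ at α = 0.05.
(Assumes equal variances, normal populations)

Pooled variance: s²_p = [33×7² + 22×5²]/(55) = 39.4000
s_p = 6.2769
SE = s_p×√(1/n₁ + 1/n₂) = 6.2769×√(1/34 + 1/23) = 1.6946
t = (x̄₁ - x̄₂)/SE = (70 - 65)/1.6946 = 2.9505
df = 55, t-critical = ±2.004
Decision: reject H₀

Answer: t = 2.9505, reject H₀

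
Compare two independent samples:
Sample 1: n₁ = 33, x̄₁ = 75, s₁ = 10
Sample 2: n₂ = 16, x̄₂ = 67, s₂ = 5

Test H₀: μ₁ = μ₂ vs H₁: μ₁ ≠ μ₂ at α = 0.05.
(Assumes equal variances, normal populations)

Pooled variance: s²_p = [32×10² + 15×5²]/(47) = 76.0638
s_p = 8.7215
SE = s_p×√(1/n₁ + 1/n₂) = 8.7215×√(1/33 + 1/16) = 2.6569
t = (x̄₁ - x̄₂)/SE = (75 - 67)/2.6569 = 3.0110
df = 47, t-critical = ±2.012
Decision: reject H₀

Answer: t = 3.0110, reject H₀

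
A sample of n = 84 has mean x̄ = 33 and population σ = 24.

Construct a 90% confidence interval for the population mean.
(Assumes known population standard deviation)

Answer: (28.6924, 37.3076)

Derivation:
Confidence level: 90%, α = 0.1
z_0.05 = 1.645
SE = σ/√n = 24/√84 = 2.6186
Margin of error = 1.645 × 2.6186 = 4.3076
CI: x̄ ± margin = 33 ± 4.3076
CI: (28.6924, 37.3076)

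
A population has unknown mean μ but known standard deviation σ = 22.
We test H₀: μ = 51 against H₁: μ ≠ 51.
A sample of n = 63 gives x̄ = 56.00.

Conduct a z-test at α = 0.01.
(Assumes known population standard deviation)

Answer: z = 1.8039, fail to reject H₀

Derivation:
Standard error: SE = σ/√n = 22/√63 = 2.7717
z-statistic: z = (x̄ - μ₀)/SE = (56.00 - 51)/2.7717 = 1.8039
Critical value: ±2.576
p-value = 0.0712
Decision: fail to reject H₀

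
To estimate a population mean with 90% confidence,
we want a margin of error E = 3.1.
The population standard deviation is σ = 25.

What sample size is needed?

Answer: n = 176

Derivation:
z_0.05 = 1.645
n = (z×σ/E)² = (1.645×25/3.1)²
n = 175.9902
Round up: n = 176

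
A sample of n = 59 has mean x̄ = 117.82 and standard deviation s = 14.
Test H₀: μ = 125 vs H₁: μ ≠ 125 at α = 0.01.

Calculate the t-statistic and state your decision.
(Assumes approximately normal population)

Answer: t = -3.9394, reject H₀

Derivation:
df = n - 1 = 58
SE = s/√n = 14/√59 = 1.8226
t = (x̄ - μ₀)/SE = (117.82 - 125)/1.8226 = -3.9394
Critical value: t_{0.005,58} = ±2.663
p-value ≈ 0.0002
Decision: reject H₀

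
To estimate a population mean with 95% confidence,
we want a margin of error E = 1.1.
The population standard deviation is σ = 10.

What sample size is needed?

z_0.025 = 1.960
n = (z×σ/E)² = (1.960×10/1.1)²
n = 317.4876
Round up: n = 318

Answer: n = 318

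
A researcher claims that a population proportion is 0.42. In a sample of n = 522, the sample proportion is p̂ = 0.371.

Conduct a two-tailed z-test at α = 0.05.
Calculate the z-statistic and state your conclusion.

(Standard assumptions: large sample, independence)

H₀: p = 0.42, H₁: p ≠ 0.42
Standard error: SE = √(p₀(1-p₀)/n) = √(0.42×0.58/522) = 0.021602
z-statistic: z = (p̂ - p₀)/SE = (0.371 - 0.42)/0.021602 = -2.2683
Critical value: z_0.025 = ±1.960
p-value = 0.0233
Decision: reject H₀ at α = 0.05

Answer: z = -2.2683, reject H₀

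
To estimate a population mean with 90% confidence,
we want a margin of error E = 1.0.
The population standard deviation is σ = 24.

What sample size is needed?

z_0.05 = 1.645
n = (z×σ/E)² = (1.645×24/1.0)²
n = 1558.6704
Round up: n = 1559

Answer: n = 1559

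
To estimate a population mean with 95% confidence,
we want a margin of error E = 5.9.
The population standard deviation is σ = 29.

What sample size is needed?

Answer: n = 93

Derivation:
z_0.025 = 1.960
n = (z×σ/E)² = (1.960×29/5.9)²
n = 92.8120
Round up: n = 93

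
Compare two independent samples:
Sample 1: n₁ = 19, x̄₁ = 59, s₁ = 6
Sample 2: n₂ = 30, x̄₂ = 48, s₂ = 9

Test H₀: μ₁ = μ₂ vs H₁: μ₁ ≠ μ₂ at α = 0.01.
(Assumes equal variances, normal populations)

Answer: t = 4.6982, reject H₀

Derivation:
Pooled variance: s²_p = [18×6² + 29×9²]/(47) = 63.7660
s_p = 7.9854
SE = s_p×√(1/n₁ + 1/n₂) = 7.9854×√(1/19 + 1/30) = 2.3413
t = (x̄₁ - x̄₂)/SE = (59 - 48)/2.3413 = 4.6982
df = 47, t-critical = ±2.685
Decision: reject H₀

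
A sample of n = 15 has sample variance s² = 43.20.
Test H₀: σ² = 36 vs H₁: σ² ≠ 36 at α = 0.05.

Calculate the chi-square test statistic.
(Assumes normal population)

Answer: χ² = 16.8000, fail to reject H₀

Derivation:
df = n - 1 = 14
χ² = (n-1)s²/σ₀² = 14×43.20/36 = 16.8000
Critical values: χ²_{0.975,14} = 5.629, χ²_{0.025,14} = 26.119
Rejection region: χ² < 5.629 or χ² > 26.119
Decision: fail to reject H₀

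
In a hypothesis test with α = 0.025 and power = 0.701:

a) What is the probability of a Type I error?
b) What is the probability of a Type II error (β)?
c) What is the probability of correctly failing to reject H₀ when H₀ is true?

a) Type I error probability = α = 0.025
b) Power = P(reject H₀ | H₁ true) = 1 - β = 0.701, so Type II error probability = β = 1 - Power = 0.299
c) P(fail to reject H₀ | H₀ true) = 1 - α = 0.975

Answer: a) 0.025, b) 0.299, c) 0.975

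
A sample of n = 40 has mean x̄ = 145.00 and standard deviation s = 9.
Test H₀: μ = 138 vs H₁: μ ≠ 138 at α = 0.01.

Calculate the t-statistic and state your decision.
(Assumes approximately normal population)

df = n - 1 = 39
SE = s/√n = 9/√40 = 1.4230
t = (x̄ - μ₀)/SE = (145.00 - 138)/1.4230 = 4.9192
Critical value: t_{0.005,39} = ±2.708
p-value < 0.0001
Decision: reject H₀

Answer: t = 4.9192, reject H₀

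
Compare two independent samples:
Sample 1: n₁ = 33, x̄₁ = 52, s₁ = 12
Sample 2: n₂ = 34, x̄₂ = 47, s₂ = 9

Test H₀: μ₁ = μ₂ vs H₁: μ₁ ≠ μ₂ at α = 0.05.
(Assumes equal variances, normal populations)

Pooled variance: s²_p = [32×12² + 33×9²]/(65) = 112.0154
s_p = 10.5837
SE = s_p×√(1/n₁ + 1/n₂) = 10.5837×√(1/33 + 1/34) = 2.5863
t = (x̄₁ - x̄₂)/SE = (52 - 47)/2.5863 = 1.9333
df = 65, t-critical = ±1.997
Decision: fail to reject H₀

Answer: t = 1.9333, fail to reject H₀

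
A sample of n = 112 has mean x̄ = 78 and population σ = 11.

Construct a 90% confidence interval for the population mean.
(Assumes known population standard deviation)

Answer: (76.2902, 79.7098)

Derivation:
Confidence level: 90%, α = 0.1
z_0.05 = 1.645
SE = σ/√n = 11/√112 = 1.0394
Margin of error = 1.645 × 1.0394 = 1.7098
CI: x̄ ± margin = 78 ± 1.7098
CI: (76.2902, 79.7098)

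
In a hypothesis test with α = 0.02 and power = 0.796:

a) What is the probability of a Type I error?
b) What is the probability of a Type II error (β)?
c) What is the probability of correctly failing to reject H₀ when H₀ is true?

Answer: a) 0.02, b) 0.204, c) 0.98

Derivation:
a) Type I error probability = α = 0.02
b) Power = P(reject H₀ | H₁ true) = 1 - β = 0.796, so Type II error probability = β = 1 - Power = 0.204
c) P(fail to reject H₀ | H₀ true) = 1 - α = 0.98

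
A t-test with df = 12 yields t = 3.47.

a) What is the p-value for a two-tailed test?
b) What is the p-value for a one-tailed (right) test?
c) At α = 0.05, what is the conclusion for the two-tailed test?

Using t-distribution with df = 12:
a) Two-tailed: p = 2×P(T > 3.47) = 0.0046
b) One-tailed: p = P(T > 3.47) = 0.0023
c) 0.0046 < 0.05, reject H₀

Answer: a) 0.0046, b) 0.0023, c) reject H₀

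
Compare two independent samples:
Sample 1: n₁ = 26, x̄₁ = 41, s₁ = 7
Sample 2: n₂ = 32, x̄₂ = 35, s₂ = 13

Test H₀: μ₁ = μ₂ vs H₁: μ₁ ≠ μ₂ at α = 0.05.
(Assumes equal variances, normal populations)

Answer: t = 2.1151, reject H₀

Derivation:
Pooled variance: s²_p = [25×7² + 31×13²]/(56) = 115.4286
s_p = 10.7438
SE = s_p×√(1/n₁ + 1/n₂) = 10.7438×√(1/26 + 1/32) = 2.8367
t = (x̄₁ - x̄₂)/SE = (41 - 35)/2.8367 = 2.1151
df = 56, t-critical = ±2.003
Decision: reject H₀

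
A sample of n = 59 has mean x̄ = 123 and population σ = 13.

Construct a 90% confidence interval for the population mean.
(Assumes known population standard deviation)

Answer: (120.2158, 125.7842)

Derivation:
Confidence level: 90%, α = 0.1
z_0.05 = 1.645
SE = σ/√n = 13/√59 = 1.6925
Margin of error = 1.645 × 1.6925 = 2.7842
CI: x̄ ± margin = 123 ± 2.7842
CI: (120.2158, 125.7842)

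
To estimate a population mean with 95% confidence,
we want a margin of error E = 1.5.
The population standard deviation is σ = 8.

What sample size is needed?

z_0.025 = 1.960
n = (z×σ/E)² = (1.960×8/1.5)²
n = 109.2722
Round up: n = 110

Answer: n = 110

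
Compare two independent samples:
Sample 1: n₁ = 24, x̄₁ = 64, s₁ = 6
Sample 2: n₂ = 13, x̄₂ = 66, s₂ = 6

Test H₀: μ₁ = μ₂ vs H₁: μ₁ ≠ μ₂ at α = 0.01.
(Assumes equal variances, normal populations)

Pooled variance: s²_p = [23×6² + 12×6²]/(35) = 36.0000
s_p = 6.0000
SE = s_p×√(1/n₁ + 1/n₂) = 6.0000×√(1/24 + 1/13) = 2.0662
t = (x̄₁ - x̄₂)/SE = (64 - 66)/2.0662 = -0.9680
df = 35, t-critical = ±2.724
Decision: fail to reject H₀

Answer: t = -0.9680, fail to reject H₀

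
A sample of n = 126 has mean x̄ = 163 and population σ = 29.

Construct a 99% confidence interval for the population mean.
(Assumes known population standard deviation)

Confidence level: 99%, α = 0.01
z_0.005 = 2.576
SE = σ/√n = 29/√126 = 2.5835
Margin of error = 2.576 × 2.5835 = 6.6551
CI: x̄ ± margin = 163 ± 6.6551
CI: (156.3449, 169.6551)

Answer: (156.3449, 169.6551)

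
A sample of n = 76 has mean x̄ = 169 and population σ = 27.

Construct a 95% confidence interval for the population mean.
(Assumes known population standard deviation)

Answer: (162.9297, 175.0703)

Derivation:
Confidence level: 95%, α = 0.05
z_0.025 = 1.960
SE = σ/√n = 27/√76 = 3.0971
Margin of error = 1.960 × 3.0971 = 6.0703
CI: x̄ ± margin = 169 ± 6.0703
CI: (162.9297, 175.0703)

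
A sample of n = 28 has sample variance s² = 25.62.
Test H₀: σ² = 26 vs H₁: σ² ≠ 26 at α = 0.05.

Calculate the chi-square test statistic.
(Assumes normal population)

Answer: χ² = 26.6054, fail to reject H₀

Derivation:
df = n - 1 = 27
χ² = (n-1)s²/σ₀² = 27×25.62/26 = 26.6054
Critical values: χ²_{0.975,27} = 14.573, χ²_{0.025,27} = 43.195
Rejection region: χ² < 14.573 or χ² > 43.195
Decision: fail to reject H₀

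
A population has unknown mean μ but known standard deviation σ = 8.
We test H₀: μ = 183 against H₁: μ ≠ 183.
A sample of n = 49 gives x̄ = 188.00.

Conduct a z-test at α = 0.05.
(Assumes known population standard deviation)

Standard error: SE = σ/√n = 8/√49 = 1.1429
z-statistic: z = (x̄ - μ₀)/SE = (188.00 - 183)/1.1429 = 4.3748
Critical value: ±1.960
p-value < 0.0001
Decision: reject H₀

Answer: z = 4.3748, reject H₀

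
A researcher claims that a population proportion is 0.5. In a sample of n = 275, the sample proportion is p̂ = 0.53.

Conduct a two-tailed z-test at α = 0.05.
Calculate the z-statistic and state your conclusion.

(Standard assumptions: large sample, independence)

Answer: z = 0.9950, fail to reject H₀

Derivation:
H₀: p = 0.5, H₁: p ≠ 0.5
Standard error: SE = √(p₀(1-p₀)/n) = √(0.5×0.5/275) = 0.030151
z-statistic: z = (p̂ - p₀)/SE = (0.53 - 0.5)/0.030151 = 0.9950
Critical value: z_0.025 = ±1.960
p-value = 0.3197
Decision: fail to reject H₀ at α = 0.05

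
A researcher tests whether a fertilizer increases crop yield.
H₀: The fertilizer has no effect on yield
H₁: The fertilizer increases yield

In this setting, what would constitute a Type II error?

Answer: Failing to recommend an effective fertilizer

Derivation:
Type I error (α): Rejecting H₀ when H₀ is true
Type II error (β): Failing to reject H₀ when H₁ is true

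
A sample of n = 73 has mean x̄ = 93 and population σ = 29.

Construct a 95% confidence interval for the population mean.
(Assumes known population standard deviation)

Answer: (86.3474, 99.6526)

Derivation:
Confidence level: 95%, α = 0.05
z_0.025 = 1.960
SE = σ/√n = 29/√73 = 3.3942
Margin of error = 1.960 × 3.3942 = 6.6526
CI: x̄ ± margin = 93 ± 6.6526
CI: (86.3474, 99.6526)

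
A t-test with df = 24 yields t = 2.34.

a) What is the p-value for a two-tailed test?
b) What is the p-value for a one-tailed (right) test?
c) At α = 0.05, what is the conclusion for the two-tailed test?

Answer: a) 0.0279, b) 0.0140, c) reject H₀

Derivation:
Using t-distribution with df = 24:
a) Two-tailed: p = 2×P(T > 2.34) = 0.0279
b) One-tailed: p = P(T > 2.34) = 0.0140
c) 0.0279 < 0.05, reject H₀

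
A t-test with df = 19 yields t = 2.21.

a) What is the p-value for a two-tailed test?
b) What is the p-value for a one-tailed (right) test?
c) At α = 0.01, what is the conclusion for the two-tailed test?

Using t-distribution with df = 19:
a) Two-tailed: p = 2×P(T > 2.21) = 0.0396
b) One-tailed: p = P(T > 2.21) = 0.0198
c) 0.0396 ≥ 0.01, fail to reject H₀

Answer: a) 0.0396, b) 0.0198, c) fail to reject H₀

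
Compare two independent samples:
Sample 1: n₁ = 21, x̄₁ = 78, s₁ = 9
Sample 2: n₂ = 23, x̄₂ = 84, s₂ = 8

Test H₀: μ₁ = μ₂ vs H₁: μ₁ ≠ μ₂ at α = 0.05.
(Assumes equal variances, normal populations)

Pooled variance: s²_p = [20×9² + 22×8²]/(42) = 72.0952
s_p = 8.4909
SE = s_p×√(1/n₁ + 1/n₂) = 8.4909×√(1/21 + 1/23) = 2.5628
t = (x̄₁ - x̄₂)/SE = (78 - 84)/2.5628 = -2.3412
df = 42, t-critical = ±2.018
Decision: reject H₀

Answer: t = -2.3412, reject H₀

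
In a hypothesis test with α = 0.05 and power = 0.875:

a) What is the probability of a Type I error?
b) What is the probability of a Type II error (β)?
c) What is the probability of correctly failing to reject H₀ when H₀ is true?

Answer: a) 0.05, b) 0.125, c) 0.95

Derivation:
a) Type I error probability = α = 0.05
b) Power = P(reject H₀ | H₁ true) = 1 - β = 0.875, so Type II error probability = β = 1 - Power = 0.125
c) P(fail to reject H₀ | H₀ true) = 1 - α = 0.95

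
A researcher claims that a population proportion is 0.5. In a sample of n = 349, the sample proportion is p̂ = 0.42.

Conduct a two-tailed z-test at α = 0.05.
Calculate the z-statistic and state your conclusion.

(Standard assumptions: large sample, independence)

Answer: z = -2.9891, reject H₀

Derivation:
H₀: p = 0.5, H₁: p ≠ 0.5
Standard error: SE = √(p₀(1-p₀)/n) = √(0.5×0.5/349) = 0.026764
z-statistic: z = (p̂ - p₀)/SE = (0.42 - 0.5)/0.026764 = -2.9891
Critical value: z_0.025 = ±1.960
p-value = 0.0028
Decision: reject H₀ at α = 0.05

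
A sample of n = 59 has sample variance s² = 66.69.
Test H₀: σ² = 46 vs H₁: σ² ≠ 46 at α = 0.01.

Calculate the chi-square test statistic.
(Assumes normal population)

df = n - 1 = 58
χ² = (n-1)s²/σ₀² = 58×66.69/46 = 84.0874
Critical values: χ²_{0.995,58} = 34.008, χ²_{0.005,58} = 89.477
Rejection region: χ² < 34.008 or χ² > 89.477
Decision: fail to reject H₀

Answer: χ² = 84.0874, fail to reject H₀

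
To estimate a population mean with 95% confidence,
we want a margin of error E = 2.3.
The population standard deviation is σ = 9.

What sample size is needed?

Answer: n = 59

Derivation:
z_0.025 = 1.960
n = (z×σ/E)² = (1.960×9/2.3)²
n = 58.8222
Round up: n = 59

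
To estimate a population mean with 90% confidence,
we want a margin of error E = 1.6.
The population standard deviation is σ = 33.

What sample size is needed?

z_0.05 = 1.645
n = (z×σ/E)² = (1.645×33/1.6)²
n = 1151.1177
Round up: n = 1152

Answer: n = 1152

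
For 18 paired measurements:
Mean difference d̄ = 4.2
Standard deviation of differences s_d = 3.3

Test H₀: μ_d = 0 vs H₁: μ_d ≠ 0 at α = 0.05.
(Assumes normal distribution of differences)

df = n - 1 = 17
SE = s_d/√n = 3.3/√18 = 0.7778
t = d̄/SE = 4.2/0.7778 = 5.3998
Critical value: t_{0.025,17} = ±2.110
p-value < 0.0001
Decision: reject H₀

Answer: t = 5.3998, reject H₀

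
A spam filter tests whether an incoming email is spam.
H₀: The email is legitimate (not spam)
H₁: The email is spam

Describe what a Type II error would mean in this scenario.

Answer: Letting a spam email through to the inbox

Derivation:
Type I error (α): Rejecting H₀ when H₀ is true
Type II error (β): Failing to reject H₀ when H₁ is true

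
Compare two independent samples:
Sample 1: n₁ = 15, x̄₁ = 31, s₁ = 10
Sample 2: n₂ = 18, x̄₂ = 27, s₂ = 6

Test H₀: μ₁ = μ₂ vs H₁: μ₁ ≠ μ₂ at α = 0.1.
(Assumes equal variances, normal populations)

Answer: t = 1.4202, fail to reject H₀

Derivation:
Pooled variance: s²_p = [14×10² + 17×6²]/(31) = 64.9032
s_p = 8.0563
SE = s_p×√(1/n₁ + 1/n₂) = 8.0563×√(1/15 + 1/18) = 2.8165
t = (x̄₁ - x̄₂)/SE = (31 - 27)/2.8165 = 1.4202
df = 31, t-critical = ±1.696
Decision: fail to reject H₀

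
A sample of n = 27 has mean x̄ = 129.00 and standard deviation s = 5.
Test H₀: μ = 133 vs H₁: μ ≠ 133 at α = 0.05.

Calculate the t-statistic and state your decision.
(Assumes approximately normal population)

Answer: t = -4.1567, reject H₀

Derivation:
df = n - 1 = 26
SE = s/√n = 5/√27 = 0.9623
t = (x̄ - μ₀)/SE = (129.00 - 133)/0.9623 = -4.1567
Critical value: t_{0.025,26} = ±2.056
p-value ≈ 0.0003
Decision: reject H₀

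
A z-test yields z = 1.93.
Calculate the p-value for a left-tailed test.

For z = 1.93:
p = P(Z < 1.93) = Φ(1.93) = 0.9732

Answer: p-value ≈ 0.9732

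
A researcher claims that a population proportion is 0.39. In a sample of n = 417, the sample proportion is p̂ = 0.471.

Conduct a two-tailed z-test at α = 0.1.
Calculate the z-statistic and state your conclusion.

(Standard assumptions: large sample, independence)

Answer: z = 3.3912, reject H₀

Derivation:
H₀: p = 0.39, H₁: p ≠ 0.39
Standard error: SE = √(p₀(1-p₀)/n) = √(0.39×0.61/417) = 0.023885
z-statistic: z = (p̂ - p₀)/SE = (0.471 - 0.39)/0.023885 = 3.3912
Critical value: z_0.05 = ±1.645
p-value = 0.0007
Decision: reject H₀ at α = 0.1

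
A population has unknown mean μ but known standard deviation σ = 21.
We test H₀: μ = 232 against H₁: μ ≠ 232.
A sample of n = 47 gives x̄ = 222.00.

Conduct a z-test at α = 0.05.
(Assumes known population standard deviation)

Standard error: SE = σ/√n = 21/√47 = 3.0632
z-statistic: z = (x̄ - μ₀)/SE = (222.00 - 232)/3.0632 = -3.2646
Critical value: ±1.960
p-value = 0.0011
Decision: reject H₀

Answer: z = -3.2646, reject H₀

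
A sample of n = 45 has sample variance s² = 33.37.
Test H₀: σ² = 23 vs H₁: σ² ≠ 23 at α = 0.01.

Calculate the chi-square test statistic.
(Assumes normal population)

df = n - 1 = 44
χ² = (n-1)s²/σ₀² = 44×33.37/23 = 63.8383
Critical values: χ²_{0.995,44} = 23.584, χ²_{0.005,44} = 71.893
Rejection region: χ² < 23.584 or χ² > 71.893
Decision: fail to reject H₀

Answer: χ² = 63.8383, fail to reject H₀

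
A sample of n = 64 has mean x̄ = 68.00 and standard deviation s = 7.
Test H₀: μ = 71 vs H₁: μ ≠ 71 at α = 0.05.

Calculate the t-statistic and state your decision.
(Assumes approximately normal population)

df = n - 1 = 63
SE = s/√n = 7/√64 = 0.8750
t = (x̄ - μ₀)/SE = (68.00 - 71)/0.8750 = -3.4286
Critical value: t_{0.025,63} = ±1.998
p-value ≈ 0.0011
Decision: reject H₀

Answer: t = -3.4286, reject H₀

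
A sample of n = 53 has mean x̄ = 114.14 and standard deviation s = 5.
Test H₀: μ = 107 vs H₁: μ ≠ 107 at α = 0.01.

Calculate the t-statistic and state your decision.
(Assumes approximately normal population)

Answer: t = 10.3960, reject H₀

Derivation:
df = n - 1 = 52
SE = s/√n = 5/√53 = 0.6868
t = (x̄ - μ₀)/SE = (114.14 - 107)/0.6868 = 10.3960
Critical value: t_{0.005,52} = ±2.674
p-value < 0.0001
Decision: reject H₀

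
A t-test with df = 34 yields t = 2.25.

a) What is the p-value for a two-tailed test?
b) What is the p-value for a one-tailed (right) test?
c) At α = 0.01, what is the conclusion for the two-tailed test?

Using t-distribution with df = 34:
a) Two-tailed: p = 2×P(T > 2.25) = 0.0310
b) One-tailed: p = P(T > 2.25) = 0.0155
c) 0.0310 ≥ 0.01, fail to reject H₀

Answer: a) 0.0310, b) 0.0155, c) fail to reject H₀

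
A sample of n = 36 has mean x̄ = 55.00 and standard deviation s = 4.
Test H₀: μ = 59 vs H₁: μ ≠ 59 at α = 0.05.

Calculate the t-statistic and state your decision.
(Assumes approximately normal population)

df = n - 1 = 35
SE = s/√n = 4/√36 = 0.6667
t = (x̄ - μ₀)/SE = (55.00 - 59)/0.6667 = -5.9997
Critical value: t_{0.025,35} = ±2.030
p-value < 0.0001
Decision: reject H₀

Answer: t = -5.9997, reject H₀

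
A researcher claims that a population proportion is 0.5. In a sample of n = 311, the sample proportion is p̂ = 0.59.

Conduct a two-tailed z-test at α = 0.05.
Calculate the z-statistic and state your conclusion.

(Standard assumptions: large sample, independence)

H₀: p = 0.5, H₁: p ≠ 0.5
Standard error: SE = √(p₀(1-p₀)/n) = √(0.5×0.5/311) = 0.028352
z-statistic: z = (p̂ - p₀)/SE = (0.59 - 0.5)/0.028352 = 3.1744
Critical value: z_0.025 = ±1.960
p-value = 0.0015
Decision: reject H₀ at α = 0.05

Answer: z = 3.1744, reject H₀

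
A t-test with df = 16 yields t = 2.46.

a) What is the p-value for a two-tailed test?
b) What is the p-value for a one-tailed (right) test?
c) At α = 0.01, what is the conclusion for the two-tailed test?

Answer: a) 0.0257, b) 0.0128, c) fail to reject H₀

Derivation:
Using t-distribution with df = 16:
a) Two-tailed: p = 2×P(T > 2.46) = 0.0257
b) One-tailed: p = P(T > 2.46) = 0.0128
c) 0.0257 ≥ 0.01, fail to reject H₀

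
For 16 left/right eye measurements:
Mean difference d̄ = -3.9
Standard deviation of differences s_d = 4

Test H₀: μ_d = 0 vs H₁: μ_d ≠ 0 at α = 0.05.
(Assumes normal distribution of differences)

df = n - 1 = 15
SE = s_d/√n = 4/√16 = 1.0000
t = d̄/SE = -3.9/1.0000 = -3.9000
Critical value: t_{0.025,15} = ±2.131
p-value ≈ 0.0014
Decision: reject H₀

Answer: t = -3.9000, reject H₀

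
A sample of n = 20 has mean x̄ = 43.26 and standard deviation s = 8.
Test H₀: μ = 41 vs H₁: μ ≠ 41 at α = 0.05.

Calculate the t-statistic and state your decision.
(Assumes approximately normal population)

df = n - 1 = 19
SE = s/√n = 8/√20 = 1.7889
t = (x̄ - μ₀)/SE = (43.26 - 41)/1.7889 = 1.2633
Critical value: t_{0.025,19} = ±2.093
p-value ≈ 0.2218
Decision: fail to reject H₀

Answer: t = 1.2633, fail to reject H₀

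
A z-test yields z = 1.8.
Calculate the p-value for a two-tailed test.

For z = 1.8:
p = 2×P(Z > |1.8|) = 2×(1 - Φ(1.8)) = 0.0719

Answer: p-value ≈ 0.0719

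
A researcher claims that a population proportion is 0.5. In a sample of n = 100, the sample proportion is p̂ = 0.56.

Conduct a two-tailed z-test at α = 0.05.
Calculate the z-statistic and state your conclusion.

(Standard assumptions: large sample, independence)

Answer: z = 1.2000, fail to reject H₀

Derivation:
H₀: p = 0.5, H₁: p ≠ 0.5
Standard error: SE = √(p₀(1-p₀)/n) = √(0.5×0.5/100) = 0.050000
z-statistic: z = (p̂ - p₀)/SE = (0.56 - 0.5)/0.050000 = 1.2000
Critical value: z_0.025 = ±1.960
p-value = 0.2301
Decision: fail to reject H₀ at α = 0.05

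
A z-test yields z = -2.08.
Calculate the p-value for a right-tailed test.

For z = -2.08:
p = P(Z > -2.08) = 1 - Φ(-2.08) = 0.9812

Answer: p-value ≈ 0.9812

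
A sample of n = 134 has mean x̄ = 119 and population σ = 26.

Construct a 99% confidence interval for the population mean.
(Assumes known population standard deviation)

Confidence level: 99%, α = 0.01
z_0.005 = 2.576
SE = σ/√n = 26/√134 = 2.2461
Margin of error = 2.576 × 2.2461 = 5.7860
CI: x̄ ± margin = 119 ± 5.7860
CI: (113.2140, 124.7860)

Answer: (113.2140, 124.7860)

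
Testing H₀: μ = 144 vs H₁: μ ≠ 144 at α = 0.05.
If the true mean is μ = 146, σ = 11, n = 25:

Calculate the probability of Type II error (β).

SE = σ/√n = 11/√25 = 2.2000
Critical values: μ₀ ± z_0.025×SE = 144 ± 1.960×2.2000
Acceptance region: (139.6880, 148.3120)
Under H₁ (μ = 146): z_high = (148.3120 - 146)/2.2000 = 1.0509, z_low = (139.6880 - 146)/2.2000 = -2.8691
β = P(not reject | H₁) = Φ(1.0509) - Φ(-2.8691) ≈ 0.8513

Answer: β ≈ 0.8513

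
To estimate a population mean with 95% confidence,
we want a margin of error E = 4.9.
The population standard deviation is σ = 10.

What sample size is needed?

Answer: n = 16

Derivation:
z_0.025 = 1.960
n = (z×σ/E)² = (1.960×10/4.9)²
n = 16.0000
Already a whole number: n = 16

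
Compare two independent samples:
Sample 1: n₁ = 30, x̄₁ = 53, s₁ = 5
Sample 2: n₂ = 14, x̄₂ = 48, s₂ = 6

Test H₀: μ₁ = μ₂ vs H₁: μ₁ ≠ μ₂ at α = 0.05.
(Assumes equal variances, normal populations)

Answer: t = 2.8986, reject H₀

Derivation:
Pooled variance: s²_p = [29×5² + 13×6²]/(42) = 28.4048
s_p = 5.3296
SE = s_p×√(1/n₁ + 1/n₂) = 5.3296×√(1/30 + 1/14) = 1.7250
t = (x̄₁ - x̄₂)/SE = (53 - 48)/1.7250 = 2.8986
df = 42, t-critical = ±2.018
Decision: reject H₀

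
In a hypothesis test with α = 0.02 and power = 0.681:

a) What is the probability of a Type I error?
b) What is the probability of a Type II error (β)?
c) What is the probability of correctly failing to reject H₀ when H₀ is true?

Answer: a) 0.02, b) 0.319, c) 0.98

Derivation:
a) Type I error probability = α = 0.02
b) Power = P(reject H₀ | H₁ true) = 1 - β = 0.681, so Type II error probability = β = 1 - Power = 0.319
c) P(fail to reject H₀ | H₀ true) = 1 - α = 0.98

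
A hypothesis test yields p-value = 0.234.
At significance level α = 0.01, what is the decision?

Answer: fail to reject H₀

Derivation:
Compare p-value to α:
0.234 ≥ 0.01
Decision: fail to reject H₀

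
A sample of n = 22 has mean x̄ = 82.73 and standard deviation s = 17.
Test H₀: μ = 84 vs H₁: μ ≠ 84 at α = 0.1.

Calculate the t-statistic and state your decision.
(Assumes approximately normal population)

df = n - 1 = 21
SE = s/√n = 17/√22 = 3.6244
t = (x̄ - μ₀)/SE = (82.73 - 84)/3.6244 = -0.3504
Critical value: t_{0.05,21} = ±1.721
p-value ≈ 0.7295
Decision: fail to reject H₀

Answer: t = -0.3504, fail to reject H₀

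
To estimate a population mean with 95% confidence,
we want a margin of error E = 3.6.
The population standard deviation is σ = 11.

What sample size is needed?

z_0.025 = 1.960
n = (z×σ/E)² = (1.960×11/3.6)²
n = 35.8668
Round up: n = 36

Answer: n = 36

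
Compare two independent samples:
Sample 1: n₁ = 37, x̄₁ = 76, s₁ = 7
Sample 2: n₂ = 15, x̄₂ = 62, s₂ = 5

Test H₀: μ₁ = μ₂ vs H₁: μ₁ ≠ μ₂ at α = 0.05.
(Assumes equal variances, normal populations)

Pooled variance: s²_p = [36×7² + 14×5²]/(50) = 42.2800
s_p = 6.5023
SE = s_p×√(1/n₁ + 1/n₂) = 6.5023×√(1/37 + 1/15) = 1.9903
t = (x̄₁ - x̄₂)/SE = (76 - 62)/1.9903 = 7.0341
df = 50, t-critical = ±2.009
Decision: reject H₀

Answer: t = 7.0341, reject H₀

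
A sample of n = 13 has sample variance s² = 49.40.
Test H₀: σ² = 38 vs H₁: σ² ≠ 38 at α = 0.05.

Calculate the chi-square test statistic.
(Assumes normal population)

df = n - 1 = 12
χ² = (n-1)s²/σ₀² = 12×49.40/38 = 15.6000
Critical values: χ²_{0.975,12} = 4.404, χ²_{0.025,12} = 23.337
Rejection region: χ² < 4.404 or χ² > 23.337
Decision: fail to reject H₀

Answer: χ² = 15.6000, fail to reject H₀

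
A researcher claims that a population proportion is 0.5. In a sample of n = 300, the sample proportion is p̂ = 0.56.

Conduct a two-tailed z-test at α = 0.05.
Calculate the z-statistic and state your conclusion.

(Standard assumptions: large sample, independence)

Answer: z = 2.0784, reject H₀

Derivation:
H₀: p = 0.5, H₁: p ≠ 0.5
Standard error: SE = √(p₀(1-p₀)/n) = √(0.5×0.5/300) = 0.028868
z-statistic: z = (p̂ - p₀)/SE = (0.56 - 0.5)/0.028868 = 2.0784
Critical value: z_0.025 = ±1.960
p-value = 0.0377
Decision: reject H₀ at α = 0.05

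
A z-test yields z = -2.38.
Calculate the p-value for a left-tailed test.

For z = -2.38:
p = P(Z < -2.38) = Φ(-2.38) = 0.0087

Answer: p-value ≈ 0.0087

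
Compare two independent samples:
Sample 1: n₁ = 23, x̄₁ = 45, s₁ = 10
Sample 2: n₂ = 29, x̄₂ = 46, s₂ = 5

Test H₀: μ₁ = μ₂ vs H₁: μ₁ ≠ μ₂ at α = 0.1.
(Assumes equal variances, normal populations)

Answer: t = -0.4703, fail to reject H₀

Derivation:
Pooled variance: s²_p = [22×10² + 28×5²]/(50) = 58.0000
s_p = 7.6158
SE = s_p×√(1/n₁ + 1/n₂) = 7.6158×√(1/23 + 1/29) = 2.1264
t = (x̄₁ - x̄₂)/SE = (45 - 46)/2.1264 = -0.4703
df = 50, t-critical = ±1.676
Decision: fail to reject H₀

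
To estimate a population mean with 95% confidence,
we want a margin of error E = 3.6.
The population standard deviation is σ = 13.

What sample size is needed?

Answer: n = 51

Derivation:
z_0.025 = 1.960
n = (z×σ/E)² = (1.960×13/3.6)²
n = 50.0949
Round up: n = 51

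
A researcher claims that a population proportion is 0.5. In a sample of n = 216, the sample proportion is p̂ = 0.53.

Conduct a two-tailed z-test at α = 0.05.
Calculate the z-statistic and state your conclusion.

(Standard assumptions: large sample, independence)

Answer: z = 0.8818, fail to reject H₀

Derivation:
H₀: p = 0.5, H₁: p ≠ 0.5
Standard error: SE = √(p₀(1-p₀)/n) = √(0.5×0.5/216) = 0.034021
z-statistic: z = (p̂ - p₀)/SE = (0.53 - 0.5)/0.034021 = 0.8818
Critical value: z_0.025 = ±1.960
p-value = 0.3779
Decision: fail to reject H₀ at α = 0.05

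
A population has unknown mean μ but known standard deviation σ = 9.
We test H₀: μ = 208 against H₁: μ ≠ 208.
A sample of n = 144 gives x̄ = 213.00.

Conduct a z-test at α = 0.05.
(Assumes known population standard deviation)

Standard error: SE = σ/√n = 9/√144 = 0.7500
z-statistic: z = (x̄ - μ₀)/SE = (213.00 - 208)/0.7500 = 6.6667
Critical value: ±1.960
p-value < 0.0001
Decision: reject H₀

Answer: z = 6.6667, reject H₀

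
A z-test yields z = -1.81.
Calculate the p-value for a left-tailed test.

Answer: p-value ≈ 0.0351

Derivation:
For z = -1.81:
p = P(Z < -1.81) = Φ(-1.81) = 0.0351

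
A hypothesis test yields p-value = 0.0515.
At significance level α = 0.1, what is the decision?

Answer: reject H₀

Derivation:
Compare p-value to α:
0.0515 < 0.1
Decision: reject H₀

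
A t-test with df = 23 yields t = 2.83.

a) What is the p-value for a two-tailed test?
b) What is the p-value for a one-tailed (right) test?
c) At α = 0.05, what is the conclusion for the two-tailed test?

Using t-distribution with df = 23:
a) Two-tailed: p = 2×P(T > 2.83) = 0.0095
b) One-tailed: p = P(T > 2.83) = 0.0047
c) 0.0095 < 0.05, reject H₀

Answer: a) 0.0095, b) 0.0047, c) reject H₀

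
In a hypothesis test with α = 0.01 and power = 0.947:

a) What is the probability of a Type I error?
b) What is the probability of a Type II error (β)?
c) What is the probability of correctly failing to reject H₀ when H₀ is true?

a) Type I error probability = α = 0.01
b) Power = P(reject H₀ | H₁ true) = 1 - β = 0.947, so Type II error probability = β = 1 - Power = 0.053
c) P(fail to reject H₀ | H₀ true) = 1 - α = 0.99

Answer: a) 0.01, b) 0.053, c) 0.99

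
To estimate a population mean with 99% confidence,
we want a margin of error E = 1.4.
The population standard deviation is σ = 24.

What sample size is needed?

z_0.005 = 2.576
n = (z×σ/E)² = (2.576×24/1.4)²
n = 1950.1056
Round up: n = 1951

Answer: n = 1951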